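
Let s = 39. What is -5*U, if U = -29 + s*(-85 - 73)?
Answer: 30955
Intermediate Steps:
U = -6191 (U = -29 + 39*(-85 - 73) = -29 + 39*(-158) = -29 - 6162 = -6191)
-5*U = -5*(-6191) = 30955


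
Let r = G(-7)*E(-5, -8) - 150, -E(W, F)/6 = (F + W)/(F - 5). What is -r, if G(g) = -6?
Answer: 114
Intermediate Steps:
E(W, F) = -6*(F + W)/(-5 + F) (E(W, F) = -6*(F + W)/(F - 5) = -6*(F + W)/(-5 + F))
r = -114 (r = -36*(-1*(-8) - 1*(-5))/(-5 - 8) - 150 = -36*(8 + 5)/(-13) - 150 = -36*(-1)*13/13 - 150 = -6*(-6) - 150 = 36 - 150 = -114)
-r = -1*(-114) = 114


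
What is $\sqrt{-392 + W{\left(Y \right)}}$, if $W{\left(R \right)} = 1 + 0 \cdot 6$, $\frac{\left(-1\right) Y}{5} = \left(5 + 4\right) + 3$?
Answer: $i \sqrt{391} \approx 19.774 i$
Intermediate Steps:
$Y = -60$ ($Y = - 5 \left(\left(5 + 4\right) + 3\right) = - 5 \left(9 + 3\right) = \left(-5\right) 12 = -60$)
$W{\left(R \right)} = 1$ ($W{\left(R \right)} = 1 + 0 = 1$)
$\sqrt{-392 + W{\left(Y \right)}} = \sqrt{-392 + 1} = \sqrt{-391} = i \sqrt{391}$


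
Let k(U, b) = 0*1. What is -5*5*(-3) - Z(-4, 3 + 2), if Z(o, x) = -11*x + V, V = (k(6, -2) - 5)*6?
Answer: 160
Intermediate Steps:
k(U, b) = 0
V = -30 (V = (0 - 5)*6 = -5*6 = -30)
Z(o, x) = -30 - 11*x (Z(o, x) = -11*x - 30 = -30 - 11*x)
-5*5*(-3) - Z(-4, 3 + 2) = -5*5*(-3) - (-30 - 11*(3 + 2)) = -25*(-3) - (-30 - 11*5) = 75 - (-30 - 55) = 75 - 1*(-85) = 75 + 85 = 160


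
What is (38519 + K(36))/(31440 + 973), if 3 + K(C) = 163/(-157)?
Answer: 6046849/5088841 ≈ 1.1883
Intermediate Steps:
K(C) = -634/157 (K(C) = -3 + 163/(-157) = -3 + 163*(-1/157) = -3 - 163/157 = -634/157)
(38519 + K(36))/(31440 + 973) = (38519 - 634/157)/(31440 + 973) = (6046849/157)/32413 = (6046849/157)*(1/32413) = 6046849/5088841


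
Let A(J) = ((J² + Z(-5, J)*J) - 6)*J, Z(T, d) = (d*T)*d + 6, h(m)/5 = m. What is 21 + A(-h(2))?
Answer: -50319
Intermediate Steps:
h(m) = 5*m
Z(T, d) = 6 + T*d² (Z(T, d) = (T*d)*d + 6 = T*d² + 6 = 6 + T*d²)
A(J) = J*(-6 + J² + J*(6 - 5*J²)) (A(J) = ((J² + (6 - 5*J²)*J) - 6)*J = ((J² + J*(6 - 5*J²)) - 6)*J = (-6 + J² + J*(6 - 5*J²))*J = J*(-6 + J² + J*(6 - 5*J²)))
21 + A(-h(2)) = 21 + (-5*2)*(-6 + (-5*2)² - 5*(-5*2)³ + 6*(-5*2)) = 21 + (-1*10)*(-6 + (-1*10)² - 5*(-1*10)³ + 6*(-1*10)) = 21 - 10*(-6 + (-10)² - 5*(-10)³ + 6*(-10)) = 21 - 10*(-6 + 100 - 5*(-1000) - 60) = 21 - 10*(-6 + 100 + 5000 - 60) = 21 - 10*5034 = 21 - 50340 = -50319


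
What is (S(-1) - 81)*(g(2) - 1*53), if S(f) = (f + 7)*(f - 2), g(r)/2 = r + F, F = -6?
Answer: 6039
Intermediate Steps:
g(r) = -12 + 2*r (g(r) = 2*(r - 6) = 2*(-6 + r) = -12 + 2*r)
S(f) = (-2 + f)*(7 + f) (S(f) = (7 + f)*(-2 + f) = (-2 + f)*(7 + f))
(S(-1) - 81)*(g(2) - 1*53) = ((-14 + (-1)² + 5*(-1)) - 81)*((-12 + 2*2) - 1*53) = ((-14 + 1 - 5) - 81)*((-12 + 4) - 53) = (-18 - 81)*(-8 - 53) = -99*(-61) = 6039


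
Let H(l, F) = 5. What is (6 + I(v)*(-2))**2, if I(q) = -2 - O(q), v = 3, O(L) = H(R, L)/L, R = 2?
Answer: 1600/9 ≈ 177.78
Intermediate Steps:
O(L) = 5/L
I(q) = -2 - 5/q
(6 + I(v)*(-2))**2 = (6 + (-2 - 5/3)*(-2))**2 = (6 - 11/3*(-2))**2 = (6 + 22/3)**2 = (40/3)**2 = 1600/9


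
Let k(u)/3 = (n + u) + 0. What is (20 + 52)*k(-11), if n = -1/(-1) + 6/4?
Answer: -1836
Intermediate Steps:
n = 5/2 (n = -1*(-1) + 6*(1/4) = 1 + 3/2 = 5/2 ≈ 2.5000)
k(u) = 15/2 + 3*u (k(u) = 3*((5/2 + u) + 0) = 3*(5/2 + u) = 15/2 + 3*u)
(20 + 52)*k(-11) = (20 + 52)*(15/2 + 3*(-11)) = 72*(15/2 - 33) = 72*(-51/2) = -1836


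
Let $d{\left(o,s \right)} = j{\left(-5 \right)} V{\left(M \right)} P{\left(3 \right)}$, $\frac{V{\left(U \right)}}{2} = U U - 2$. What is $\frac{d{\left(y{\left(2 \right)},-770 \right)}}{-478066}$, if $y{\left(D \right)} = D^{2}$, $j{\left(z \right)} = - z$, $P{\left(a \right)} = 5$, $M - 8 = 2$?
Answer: $- \frac{2450}{239033} \approx -0.01025$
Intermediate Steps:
$M = 10$ ($M = 8 + 2 = 10$)
$V{\left(U \right)} = -4 + 2 U^{2}$ ($V{\left(U \right)} = 2 \left(U U - 2\right) = 2 \left(U^{2} - 2\right) = 2 \left(-2 + U^{2}\right) = -4 + 2 U^{2}$)
$d{\left(o,s \right)} = 4900$ ($d{\left(o,s \right)} = \left(-1\right) \left(-5\right) \left(-4 + 2 \cdot 10^{2}\right) 5 = 5 \left(-4 + 2 \cdot 100\right) 5 = 5 \left(-4 + 200\right) 5 = 5 \cdot 196 \cdot 5 = 980 \cdot 5 = 4900$)
$\frac{d{\left(y{\left(2 \right)},-770 \right)}}{-478066} = \frac{4900}{-478066} = 4900 \left(- \frac{1}{478066}\right) = - \frac{2450}{239033}$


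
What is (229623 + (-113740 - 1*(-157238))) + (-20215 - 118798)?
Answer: 134108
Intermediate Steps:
(229623 + (-113740 - 1*(-157238))) + (-20215 - 118798) = (229623 + (-113740 + 157238)) - 139013 = (229623 + 43498) - 139013 = 273121 - 139013 = 134108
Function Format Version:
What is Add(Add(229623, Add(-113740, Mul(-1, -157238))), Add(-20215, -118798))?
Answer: 134108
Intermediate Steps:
Add(Add(229623, Add(-113740, Mul(-1, -157238))), Add(-20215, -118798)) = Add(Add(229623, Add(-113740, 157238)), -139013) = Add(Add(229623, 43498), -139013) = Add(273121, -139013) = 134108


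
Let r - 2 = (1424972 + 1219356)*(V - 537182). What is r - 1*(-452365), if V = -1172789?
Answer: -4521723742121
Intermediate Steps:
r = -4521724194486 (r = 2 + (1424972 + 1219356)*(-1172789 - 537182) = 2 + 2644328*(-1709971) = 2 - 4521724194488 = -4521724194486)
r - 1*(-452365) = -4521724194486 - 1*(-452365) = -4521724194486 + 452365 = -4521723742121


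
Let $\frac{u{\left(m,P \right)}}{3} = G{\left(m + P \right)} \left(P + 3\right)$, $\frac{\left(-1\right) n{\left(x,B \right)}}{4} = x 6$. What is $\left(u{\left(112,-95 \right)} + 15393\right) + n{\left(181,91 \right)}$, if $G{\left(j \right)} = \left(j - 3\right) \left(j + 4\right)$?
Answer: $-70095$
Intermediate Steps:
$G{\left(j \right)} = \left(-3 + j\right) \left(4 + j\right)$
$n{\left(x,B \right)} = - 24 x$ ($n{\left(x,B \right)} = - 4 x 6 = - 4 \cdot 6 x = - 24 x$)
$u{\left(m,P \right)} = 3 \left(3 + P\right) \left(-12 + P + m + \left(P + m\right)^{2}\right)$ ($u{\left(m,P \right)} = 3 \left(-12 + \left(m + P\right) + \left(m + P\right)^{2}\right) \left(P + 3\right) = 3 \left(-12 + \left(P + m\right) + \left(P + m\right)^{2}\right) \left(3 + P\right) = 3 \left(-12 + P + m + \left(P + m\right)^{2}\right) \left(3 + P\right) = 3 \left(3 + P\right) \left(-12 + P + m + \left(P + m\right)^{2}\right)$)
$\left(u{\left(112,-95 \right)} + 15393\right) + n{\left(181,91 \right)} = \left(3 \left(3 - 95\right) \left(-12 - 95 + 112 + \left(-95 + 112\right)^{2}\right) + 15393\right) - 4344 = \left(3 \left(-92\right) \left(-12 - 95 + 112 + 17^{2}\right) + 15393\right) - 4344 = \left(3 \left(-92\right) \left(-12 - 95 + 112 + 289\right) + 15393\right) - 4344 = \left(3 \left(-92\right) 294 + 15393\right) - 4344 = \left(-81144 + 15393\right) - 4344 = -65751 - 4344 = -70095$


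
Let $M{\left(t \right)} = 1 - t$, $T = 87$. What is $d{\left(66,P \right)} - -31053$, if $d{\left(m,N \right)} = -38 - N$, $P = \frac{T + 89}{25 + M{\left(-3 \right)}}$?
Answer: $\frac{899259}{29} \approx 31009.0$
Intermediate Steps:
$P = \frac{176}{29}$ ($P = \frac{87 + 89}{25 + \left(1 - -3\right)} = \frac{176}{25 + \left(1 + 3\right)} = \frac{176}{25 + 4} = \frac{176}{29} \approx 6.069$)
$d{\left(66,P \right)} - -31053 = \left(-38 - \frac{176}{29}\right) - -31053 = \left(-38 - \frac{176}{29}\right) + 31053 = - \frac{1278}{29} + 31053 = \frac{899259}{29}$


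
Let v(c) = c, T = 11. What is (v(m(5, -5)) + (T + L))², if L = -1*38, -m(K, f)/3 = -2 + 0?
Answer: 441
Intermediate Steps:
m(K, f) = 6 (m(K, f) = -3*(-2 + 0) = -3*(-2) = 6)
L = -38
(v(m(5, -5)) + (T + L))² = (6 + (11 - 38))² = (6 - 27)² = (-21)² = 441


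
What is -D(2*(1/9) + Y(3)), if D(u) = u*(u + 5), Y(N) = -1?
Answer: 266/81 ≈ 3.2840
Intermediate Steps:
D(u) = u*(5 + u)
-D(2*(1/9) + Y(3)) = -(2*(1/9) - 1)*(5 + (2*(1/9) - 1)) = -(2*(1*(⅑)) - 1)*(5 + (2*(1*(⅑)) - 1)) = -(2*(⅑) - 1)*(5 + (2*(⅑) - 1)) = -(2/9 - 1)*(5 + (2/9 - 1)) = -(-7)*(5 - 7/9)/9 = -(-7)*38/(9*9) = -1*(-266/81) = 266/81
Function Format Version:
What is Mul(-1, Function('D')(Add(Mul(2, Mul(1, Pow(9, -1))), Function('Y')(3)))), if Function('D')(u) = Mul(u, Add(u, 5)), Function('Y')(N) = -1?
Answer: Rational(266, 81) ≈ 3.2840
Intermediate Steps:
Function('D')(u) = Mul(u, Add(5, u))
Mul(-1, Function('D')(Add(Mul(2, Mul(1, Pow(9, -1))), Function('Y')(3)))) = Mul(-1, Mul(Add(Mul(2, Mul(1, Pow(9, -1))), -1), Add(5, Add(Mul(2, Mul(1, Pow(9, -1))), -1)))) = Mul(-1, Mul(Add(Mul(2, Mul(1, Rational(1, 9))), -1), Add(5, Add(Mul(2, Mul(1, Rational(1, 9))), -1)))) = Mul(-1, Mul(Add(Mul(2, Rational(1, 9)), -1), Add(5, Add(Mul(2, Rational(1, 9)), -1)))) = Mul(-1, Mul(Add(Rational(2, 9), -1), Add(5, Add(Rational(2, 9), -1)))) = Mul(-1, Mul(Rational(-7, 9), Add(5, Rational(-7, 9)))) = Mul(-1, Mul(Rational(-7, 9), Rational(38, 9))) = Mul(-1, Rational(-266, 81)) = Rational(266, 81)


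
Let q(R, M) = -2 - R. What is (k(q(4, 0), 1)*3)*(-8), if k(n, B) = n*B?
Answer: 144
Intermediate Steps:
k(n, B) = B*n
(k(q(4, 0), 1)*3)*(-8) = ((1*(-2 - 1*4))*3)*(-8) = ((1*(-2 - 4))*3)*(-8) = ((1*(-6))*3)*(-8) = -6*3*(-8) = -18*(-8) = 144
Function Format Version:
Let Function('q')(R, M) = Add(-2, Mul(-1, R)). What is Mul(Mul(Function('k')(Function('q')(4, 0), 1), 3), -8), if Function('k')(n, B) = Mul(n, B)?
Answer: 144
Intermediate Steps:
Function('k')(n, B) = Mul(B, n)
Mul(Mul(Function('k')(Function('q')(4, 0), 1), 3), -8) = Mul(Mul(Mul(1, Add(-2, Mul(-1, 4))), 3), -8) = Mul(Mul(Mul(1, Add(-2, -4)), 3), -8) = Mul(Mul(Mul(1, -6), 3), -8) = Mul(Mul(-6, 3), -8) = Mul(-18, -8) = 144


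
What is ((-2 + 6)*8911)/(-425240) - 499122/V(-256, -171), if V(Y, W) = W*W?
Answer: -658299091/38377910 ≈ -17.153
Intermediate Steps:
V(Y, W) = W**2
((-2 + 6)*8911)/(-425240) - 499122/V(-256, -171) = ((-2 + 6)*8911)/(-425240) - 499122/((-171)**2) = (4*8911)*(-1/425240) - 499122/29241 = 35644*(-1/425240) - 499122*1/29241 = -8911/106310 - 6162/361 = -658299091/38377910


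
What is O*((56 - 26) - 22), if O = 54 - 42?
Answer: 96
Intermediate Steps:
O = 12
O*((56 - 26) - 22) = 12*((56 - 26) - 22) = 12*(30 - 22) = 12*8 = 96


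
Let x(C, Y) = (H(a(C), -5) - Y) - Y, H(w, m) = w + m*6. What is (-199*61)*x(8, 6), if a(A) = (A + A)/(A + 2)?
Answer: 2452078/5 ≈ 4.9042e+5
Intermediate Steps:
a(A) = 2*A/(2 + A) (a(A) = (2*A)/(2 + A) = 2*A/(2 + A))
H(w, m) = w + 6*m
x(C, Y) = -30 - 2*Y + 2*C/(2 + C) (x(C, Y) = ((2*C/(2 + C) + 6*(-5)) - Y) - Y = ((2*C/(2 + C) - 30) - Y) - Y = ((-30 + 2*C/(2 + C)) - Y) - Y = (-30 - Y + 2*C/(2 + C)) - Y = -30 - 2*Y + 2*C/(2 + C))
(-199*61)*x(8, 6) = (-199*61)*(2*(8 - (2 + 8)*(15 + 6))/(2 + 8)) = -24278*(8 - 1*10*21)/10 = -24278*(8 - 210)/10 = -24278*(-202)/10 = -12139*(-202/5) = 2452078/5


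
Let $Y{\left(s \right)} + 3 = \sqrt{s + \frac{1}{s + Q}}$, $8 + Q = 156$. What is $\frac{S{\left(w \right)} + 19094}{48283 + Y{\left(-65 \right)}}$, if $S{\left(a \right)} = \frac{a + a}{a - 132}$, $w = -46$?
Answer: $\frac{3404975871440}{8609395090433} - \frac{849706 i \sqrt{447702}}{8609395090433} \approx 0.3955 - 6.6038 \cdot 10^{-5} i$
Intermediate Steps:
$S{\left(a \right)} = \frac{2 a}{-132 + a}$
$Q = 148$ ($Q = -8 + 156 = 148$)
$Y{\left(s \right)} = -3 + \sqrt{s + \frac{1}{148 + s}}$ ($Y{\left(s \right)} = -3 + \sqrt{s + \frac{1}{s + 148}} = -3 + \sqrt{s + \frac{1}{148 + s}}$)
$\frac{S{\left(w \right)} + 19094}{48283 + Y{\left(-65 \right)}} = \frac{2 \left(-46\right) \frac{1}{-132 - 46} + 19094}{48283 - \left(3 - \sqrt{\frac{1 - 65 \left(148 - 65\right)}{148 - 65}}\right)} = \frac{2 \left(-46\right) \frac{1}{-178} + 19094}{48283 - \left(3 - \sqrt{\frac{1 - 5395}{83}}\right)} = \frac{2 \left(-46\right) \left(- \frac{1}{178}\right) + 19094}{48283 - \left(3 - \sqrt{\frac{1 - 5395}{83}}\right)} = \frac{\frac{46}{89} + 19094}{48283 - \left(3 - \sqrt{\frac{1}{83} \left(-5394\right)}\right)} = \frac{1699412}{89 \left(48283 - \left(3 - \sqrt{- \frac{5394}{83}}\right)\right)} = \frac{1699412}{89 \left(48283 - \left(3 - \frac{i \sqrt{447702}}{83}\right)\right)} = \frac{1699412}{89 \left(48280 + \frac{i \sqrt{447702}}{83}\right)}$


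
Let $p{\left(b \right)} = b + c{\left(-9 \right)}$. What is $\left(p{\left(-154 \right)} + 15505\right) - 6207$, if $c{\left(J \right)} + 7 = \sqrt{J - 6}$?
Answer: $9137 + i \sqrt{15} \approx 9137.0 + 3.873 i$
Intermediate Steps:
$c{\left(J \right)} = -7 + \sqrt{-6 + J}$ ($c{\left(J \right)} = -7 + \sqrt{J - 6} = -7 + \sqrt{-6 + J}$)
$p{\left(b \right)} = -7 + b + i \sqrt{15}$ ($p{\left(b \right)} = b - \left(7 - \sqrt{-6 - 9}\right) = b - \left(7 - \sqrt{-15}\right) = b - \left(7 - i \sqrt{15}\right) = -7 + b + i \sqrt{15}$)
$\left(p{\left(-154 \right)} + 15505\right) - 6207 = \left(\left(-7 - 154 + i \sqrt{15}\right) + 15505\right) - 6207 = \left(\left(-161 + i \sqrt{15}\right) + 15505\right) - 6207 = \left(15344 + i \sqrt{15}\right) - 6207 = 9137 + i \sqrt{15}$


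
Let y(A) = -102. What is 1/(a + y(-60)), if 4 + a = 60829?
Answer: 1/60723 ≈ 1.6468e-5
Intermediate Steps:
a = 60825 (a = -4 + 60829 = 60825)
1/(a + y(-60)) = 1/(60825 - 102) = 1/60723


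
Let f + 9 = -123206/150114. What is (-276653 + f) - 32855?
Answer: -23231479072/75057 ≈ -3.0952e+5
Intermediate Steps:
f = -737116/75057 (f = -9 - 123206/150114 = -9 - 123206*1/150114 = -9 - 61603/75057 = -737116/75057 ≈ -9.8208)
(-276653 + f) - 32855 = (-276653 - 737116/75057) - 32855 = -20765481337/75057 - 32855 = -23231479072/75057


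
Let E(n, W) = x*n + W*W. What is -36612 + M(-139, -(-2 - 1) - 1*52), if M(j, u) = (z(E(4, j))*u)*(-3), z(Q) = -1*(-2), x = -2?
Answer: -36318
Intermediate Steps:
E(n, W) = W² - 2*n (E(n, W) = -2*n + W*W = -2*n + W² = W² - 2*n)
z(Q) = 2
M(j, u) = -6*u (M(j, u) = (2*u)*(-3) = -6*u)
-36612 + M(-139, -(-2 - 1) - 1*52) = -36612 - 6*(-(-2 - 1) - 1*52) = -36612 - 6*(-1*(-3) - 52) = -36612 - 6*(3 - 52) = -36612 - 6*(-49) = -36612 + 294 = -36318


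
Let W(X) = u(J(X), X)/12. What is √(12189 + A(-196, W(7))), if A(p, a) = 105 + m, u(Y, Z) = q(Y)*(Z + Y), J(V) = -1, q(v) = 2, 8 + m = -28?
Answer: 3*√1362 ≈ 110.72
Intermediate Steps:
m = -36 (m = -8 - 28 = -36)
u(Y, Z) = 2*Y + 2*Z (u(Y, Z) = 2*(Z + Y) = 2*(Y + Z) = 2*Y + 2*Z)
W(X) = -⅙ + X/6 (W(X) = (2*(-1) + 2*X)/12 = (-2 + 2*X)*(1/12) = -⅙ + X/6)
A(p, a) = 69 (A(p, a) = 105 - 36 = 69)
√(12189 + A(-196, W(7))) = √(12189 + 69) = √12258 = 3*√1362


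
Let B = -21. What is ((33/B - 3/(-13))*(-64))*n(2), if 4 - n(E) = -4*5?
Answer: 187392/91 ≈ 2059.3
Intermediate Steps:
n(E) = 24 (n(E) = 4 - (-4)*5 = 4 - 1*(-20) = 4 + 20 = 24)
((33/B - 3/(-13))*(-64))*n(2) = ((33/(-21) - 3/(-13))*(-64))*24 = ((33*(-1/21) - 3*(-1/13))*(-64))*24 = ((-11/7 + 3/13)*(-64))*24 = -122/91*(-64)*24 = (7808/91)*24 = 187392/91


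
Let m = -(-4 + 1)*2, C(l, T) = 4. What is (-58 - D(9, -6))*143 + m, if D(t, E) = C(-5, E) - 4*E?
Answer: -12292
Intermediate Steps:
D(t, E) = 4 - 4*E
m = 6 (m = -(-3)*2 = -1*(-6) = 6)
(-58 - D(9, -6))*143 + m = (-58 - (4 - 4*(-6)))*143 + 6 = (-58 - (4 + 24))*143 + 6 = (-58 - 1*28)*143 + 6 = (-58 - 28)*143 + 6 = -86*143 + 6 = -12298 + 6 = -12292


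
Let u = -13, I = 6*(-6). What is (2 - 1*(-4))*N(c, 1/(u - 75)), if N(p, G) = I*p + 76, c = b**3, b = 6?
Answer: -46200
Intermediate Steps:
I = -36
c = 216 (c = 6**3 = 216)
N(p, G) = 76 - 36*p (N(p, G) = -36*p + 76 = 76 - 36*p)
(2 - 1*(-4))*N(c, 1/(u - 75)) = (2 - 1*(-4))*(76 - 36*216) = (2 + 4)*(76 - 7776) = 6*(-7700) = -46200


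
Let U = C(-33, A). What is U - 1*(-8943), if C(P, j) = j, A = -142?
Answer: 8801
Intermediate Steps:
U = -142
U - 1*(-8943) = -142 - 1*(-8943) = -142 + 8943 = 8801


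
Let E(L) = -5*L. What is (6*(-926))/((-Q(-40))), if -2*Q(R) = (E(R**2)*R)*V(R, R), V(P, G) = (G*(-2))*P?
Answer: 1389/128000000 ≈ 1.0852e-5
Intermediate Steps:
V(P, G) = -2*G*P (V(P, G) = (-2*G)*P = -2*G*P)
Q(R) = -5*R**5 (Q(R) = -(-5*R**2)*R*(-2*R*R)/2 = -(-5*R**3)*(-2*R**2)/2 = -5*R**5)
(6*(-926))/((-Q(-40))) = (6*(-926))/((-(-5)*(-40)**5)) = -5556/((-(-5)*(-102400000))) = -5556/((-1*512000000)) = -5556/(-512000000) = -5556*(-1/512000000) = 1389/128000000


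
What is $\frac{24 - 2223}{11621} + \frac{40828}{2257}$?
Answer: $\frac{469499045}{26228597} \approx 17.9$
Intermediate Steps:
$\frac{24 - 2223}{11621} + \frac{40828}{2257} = \left(24 - 2223\right) \frac{1}{11621} + 40828 \cdot \frac{1}{2257} = \left(-2199\right) \frac{1}{11621} + \frac{40828}{2257} = - \frac{2199}{11621} + \frac{40828}{2257} = \frac{469499045}{26228597}$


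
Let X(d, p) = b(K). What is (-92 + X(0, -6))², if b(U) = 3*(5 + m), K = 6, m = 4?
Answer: 4225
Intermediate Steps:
b(U) = 27 (b(U) = 3*(5 + 4) = 3*9 = 27)
X(d, p) = 27
(-92 + X(0, -6))² = (-92 + 27)² = (-65)² = 4225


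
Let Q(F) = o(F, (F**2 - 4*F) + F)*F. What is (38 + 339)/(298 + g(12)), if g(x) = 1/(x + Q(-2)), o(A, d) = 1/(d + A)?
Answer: 17719/14010 ≈ 1.2647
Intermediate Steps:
o(A, d) = 1/(A + d)
Q(F) = F/(F**2 - 2*F) (Q(F) = F/(F + ((F**2 - 4*F) + F)) = F/(F + (F**2 - 3*F)) = F/(F**2 - 2*F))
g(x) = 1/(-1/4 + x) (g(x) = 1/(x + 1/(-2 - 2)) = 1/(x + 1/(-4)) = 1/(x - 1/4) = 1/(-1/4 + x))
(38 + 339)/(298 + g(12)) = (38 + 339)/(298 + 4/(-1 + 4*12)) = 377/(298 + 4/(-1 + 48)) = 377/(298 + 4/47) = 377/(14010/47) = 377*(47/14010) = 17719/14010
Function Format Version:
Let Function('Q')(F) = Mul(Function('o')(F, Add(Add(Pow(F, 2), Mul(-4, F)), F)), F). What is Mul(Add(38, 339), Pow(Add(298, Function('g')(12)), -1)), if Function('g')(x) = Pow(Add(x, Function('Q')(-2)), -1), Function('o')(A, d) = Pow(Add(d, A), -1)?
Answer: Rational(17719, 14010) ≈ 1.2647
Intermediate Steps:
Function('o')(A, d) = Pow(Add(A, d), -1)
Function('Q')(F) = Mul(F, Pow(Add(Pow(F, 2), Mul(-2, F)), -1)) (Function('Q')(F) = Mul(Pow(Add(F, Add(Add(Pow(F, 2), Mul(-4, F)), F)), -1), F) = Mul(Pow(Add(F, Add(Pow(F, 2), Mul(-3, F))), -1), F) = Mul(Pow(Add(Pow(F, 2), Mul(-2, F)), -1), F) = Mul(F, Pow(Add(Pow(F, 2), Mul(-2, F)), -1)))
Function('g')(x) = Pow(Add(Rational(-1, 4), x), -1) (Function('g')(x) = Pow(Add(x, Pow(Add(-2, -2), -1)), -1) = Pow(Add(x, Pow(-4, -1)), -1) = Pow(Add(x, Rational(-1, 4)), -1) = Pow(Add(Rational(-1, 4), x), -1))
Mul(Add(38, 339), Pow(Add(298, Function('g')(12)), -1)) = Mul(Add(38, 339), Pow(Add(298, Mul(4, Pow(Add(-1, Mul(4, 12)), -1))), -1)) = Mul(377, Pow(Add(298, Mul(4, Pow(Add(-1, 48), -1))), -1)) = Mul(377, Pow(Add(298, Mul(4, Pow(47, -1))), -1)) = Mul(377, Pow(Add(298, Mul(4, Rational(1, 47))), -1)) = Mul(377, Pow(Add(298, Rational(4, 47)), -1)) = Mul(377, Pow(Rational(14010, 47), -1)) = Mul(377, Rational(47, 14010)) = Rational(17719, 14010)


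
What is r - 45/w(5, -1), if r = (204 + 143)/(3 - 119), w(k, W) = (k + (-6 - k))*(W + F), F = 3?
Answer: 22/29 ≈ 0.75862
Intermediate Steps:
w(k, W) = -18 - 6*W (w(k, W) = (k + (-6 - k))*(W + 3) = -6*(3 + W) = -18 - 6*W)
r = -347/116 (r = 347/(-116) = 347*(-1/116) = -347/116 ≈ -2.9914)
r - 45/w(5, -1) = -347/116 - 45/(-18 - 6*(-1)) = -347/116 - 45/(-18 + 6) = -347/116 - 45/(-12) = -347/116 - 45*(-1)/12 = -347/116 - 1*(-15/4) = -347/116 + 15/4 = 22/29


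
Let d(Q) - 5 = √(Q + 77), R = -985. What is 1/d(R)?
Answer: 5/933 - 2*I*√227/933 ≈ 0.0053591 - 0.032297*I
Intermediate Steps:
d(Q) = 5 + √(77 + Q) (d(Q) = 5 + √(Q + 77) = 5 + √(77 + Q))
1/d(R) = 1/(5 + √(77 - 985)) = 1/(5 + √(-908)) = 1/(5 + 2*I*√227)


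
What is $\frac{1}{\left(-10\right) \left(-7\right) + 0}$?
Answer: $\frac{1}{70} \approx 0.014286$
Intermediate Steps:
$\frac{1}{\left(-10\right) \left(-7\right) + 0} = \frac{1}{70 + 0} = \frac{1}{70}$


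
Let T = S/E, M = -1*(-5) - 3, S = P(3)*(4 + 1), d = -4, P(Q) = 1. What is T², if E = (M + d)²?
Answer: 25/16 ≈ 1.5625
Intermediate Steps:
S = 5 (S = 1*(4 + 1) = 1*5 = 5)
M = 2 (M = 5 - 3 = 2)
E = 4 (E = (2 - 4)² = (-2)² = 4)
T = 5/4 ≈ 1.2500
T² = (5/4)² = 25/16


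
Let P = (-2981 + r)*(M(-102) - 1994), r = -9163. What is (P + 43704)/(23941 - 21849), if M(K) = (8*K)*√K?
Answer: 6064710/523 + 2477376*I*√102/523 ≈ 11596.0 + 47840.0*I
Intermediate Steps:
M(K) = 8*K^(3/2)
P = 24215136 + 9909504*I*√102 (P = (-2981 - 9163)*(8*(-102)^(3/2) - 1994) = -12144*(8*(-102*I*√102) - 1994) = -12144*(-816*I*√102 - 1994) = -12144*(-1994 - 816*I*√102) = 24215136 + 9909504*I*√102 ≈ 2.4215e+7 + 1.0008e+8*I)
(P + 43704)/(23941 - 21849) = ((24215136 + 9909504*I*√102) + 43704)/(23941 - 21849) = (24258840 + 9909504*I*√102)/2092 = (24258840 + 9909504*I*√102)*(1/2092) = 6064710/523 + 2477376*I*√102/523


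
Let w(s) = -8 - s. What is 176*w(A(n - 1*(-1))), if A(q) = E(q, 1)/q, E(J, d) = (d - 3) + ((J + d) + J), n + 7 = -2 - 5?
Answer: -23056/13 ≈ -1773.5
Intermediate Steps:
n = -14 (n = -7 + (-2 - 5) = -7 - 7 = -14)
E(J, d) = -3 + 2*J + 2*d (E(J, d) = (-3 + d) + (d + 2*J) = -3 + 2*J + 2*d)
A(q) = (-1 + 2*q)/q (A(q) = (-3 + 2*q + 2*1)/q = (-3 + 2*q + 2)/q = (-1 + 2*q)/q)
176*w(A(n - 1*(-1))) = 176*(-8 - (2 - 1/(-14 - 1*(-1)))) = 176*(-8 - (2 - 1/(-14 + 1))) = 176*(-8 - (2 - 1/(-13))) = 176*(-8 - (2 - 1*(-1/13))) = 176*(-8 - (2 + 1/13)) = 176*(-8 - 1*27/13) = 176*(-8 - 27/13) = 176*(-131/13) = -23056/13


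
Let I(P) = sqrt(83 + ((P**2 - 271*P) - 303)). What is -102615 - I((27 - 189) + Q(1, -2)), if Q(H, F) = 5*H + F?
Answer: -102615 - 5*sqrt(2726) ≈ -1.0288e+5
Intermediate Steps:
Q(H, F) = F + 5*H
I(P) = sqrt(-220 + P**2 - 271*P) (I(P) = sqrt(83 + (-303 + P**2 - 271*P)) = sqrt(-220 + P**2 - 271*P))
-102615 - I((27 - 189) + Q(1, -2)) = -102615 - sqrt(-220 + ((27 - 189) + (-2 + 5*1))**2 - 271*((27 - 189) + (-2 + 5*1))) = -102615 - sqrt(-220 + (-162 + (-2 + 5))**2 - 271*(-162 + (-2 + 5))) = -102615 - sqrt(-220 + (-162 + 3)**2 - 271*(-162 + 3)) = -102615 - sqrt(-220 + (-159)**2 - 271*(-159)) = -102615 - sqrt(-220 + 25281 + 43089) = -102615 - sqrt(68150) = -102615 - 5*sqrt(2726)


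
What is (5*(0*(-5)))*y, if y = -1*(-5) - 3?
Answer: 0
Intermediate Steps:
y = 2 (y = 5 - 3 = 2)
(5*(0*(-5)))*y = (5*(0*(-5)))*2 = (5*0)*2 = 0*2 = 0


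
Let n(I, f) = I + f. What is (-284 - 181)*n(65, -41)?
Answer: -11160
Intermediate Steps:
(-284 - 181)*n(65, -41) = (-284 - 181)*(65 - 41) = -465*24 = -11160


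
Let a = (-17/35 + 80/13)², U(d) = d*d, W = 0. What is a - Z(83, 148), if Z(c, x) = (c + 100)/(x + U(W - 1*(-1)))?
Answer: 953149334/30846725 ≈ 30.900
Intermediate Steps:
U(d) = d²
a = 6651241/207025 (a = (-17*1/35 + 80*(1/13))² = (-17/35 + 80/13)² = (2579/455)² = 6651241/207025 ≈ 32.128)
Z(c, x) = (100 + c)/(1 + x) (Z(c, x) = (c + 100)/(x + (0 - 1*(-1))²) = (100 + c)/(x + (0 + 1)²) = (100 + c)/(x + 1²) = (100 + c)/(x + 1) = (100 + c)/(1 + x))
a - Z(83, 148) = 6651241/207025 - (100 + 83)/(1 + 148) = 6651241/207025 - 183/149 = 953149334/30846725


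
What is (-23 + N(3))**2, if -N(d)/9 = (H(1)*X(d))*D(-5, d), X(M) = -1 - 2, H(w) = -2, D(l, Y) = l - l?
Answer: 529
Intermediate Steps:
D(l, Y) = 0
X(M) = -3
N(d) = 0 (N(d) = -9*(-2*(-3))*0 = -54*0 = -9*0 = 0)
(-23 + N(3))**2 = (-23 + 0)**2 = (-23)**2 = 529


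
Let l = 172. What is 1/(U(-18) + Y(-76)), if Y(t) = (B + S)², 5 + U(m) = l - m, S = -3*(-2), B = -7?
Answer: 1/186 ≈ 0.0053763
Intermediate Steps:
S = 6
U(m) = 167 - m (U(m) = -5 + (172 - m) = 167 - m)
Y(t) = 1 (Y(t) = (-7 + 6)² = (-1)² = 1)
1/(U(-18) + Y(-76)) = 1/((167 - 1*(-18)) + 1) = 1/((167 + 18) + 1) = 1/(185 + 1) = 1/186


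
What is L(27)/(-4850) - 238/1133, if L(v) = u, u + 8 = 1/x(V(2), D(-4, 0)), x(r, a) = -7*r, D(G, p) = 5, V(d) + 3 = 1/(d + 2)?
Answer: -364412/1748425 ≈ -0.20842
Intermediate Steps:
V(d) = -3 + 1/(2 + d) (V(d) = -3 + 1/(d + 2) = -3 + 1/(2 + d))
u = -612/77 (u = -8 + 1/(-7*(-5 - 3*2)/(2 + 2)) = -8 + 1/(-7*(-5 - 6)/4) = -8 + 1/(-7*(-11)/4) = -8 + 1/(-7*(-11/4)) = -8 + 1/(77/4) = -8 + 4/77 = -612/77 ≈ -7.9481)
L(v) = -612/77
L(27)/(-4850) - 238/1133 = -612/77/(-4850) - 238/1133 = -612/77*(-1/4850) - 238*1/1133 = 306/186725 - 238/1133 = -364412/1748425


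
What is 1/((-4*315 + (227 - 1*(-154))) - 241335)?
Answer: -1/242214 ≈ -4.1286e-6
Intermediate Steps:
1/((-4*315 + (227 - 1*(-154))) - 241335) = 1/((-1260 + (227 + 154)) - 241335) = 1/((-1260 + 381) - 241335) = 1/(-879 - 241335) = 1/(-242214) = -1/242214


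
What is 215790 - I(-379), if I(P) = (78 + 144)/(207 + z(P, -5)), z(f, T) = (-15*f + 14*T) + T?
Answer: 418416736/1939 ≈ 2.1579e+5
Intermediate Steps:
z(f, T) = -15*f + 15*T
I(P) = 222/(132 - 15*P) (I(P) = (78 + 144)/(207 + (-15*P + 15*(-5))) = 222/(207 + (-15*P - 75)) = 222/(207 + (-75 - 15*P)) = 222/(132 - 15*P))
215790 - I(-379) = 215790 - (-74)/(-44 + 5*(-379)) = 215790 - (-74)/(-44 - 1895) = 215790 - (-74)/(-1939) = 215790 - (-74)*(-1)/1939 = 215790 - 1*74/1939 = 215790 - 74/1939 = 418416736/1939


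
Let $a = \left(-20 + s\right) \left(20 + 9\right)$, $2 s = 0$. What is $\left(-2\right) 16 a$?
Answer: $18560$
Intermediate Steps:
$s = 0$ ($s = \frac{1}{2} \cdot 0 = 0$)
$a = -580$ ($a = \left(-20 + 0\right) \left(20 + 9\right) = \left(-20\right) 29 = -580$)
$\left(-2\right) 16 a = \left(-2\right) 16 \left(-580\right) = \left(-32\right) \left(-580\right) = 18560$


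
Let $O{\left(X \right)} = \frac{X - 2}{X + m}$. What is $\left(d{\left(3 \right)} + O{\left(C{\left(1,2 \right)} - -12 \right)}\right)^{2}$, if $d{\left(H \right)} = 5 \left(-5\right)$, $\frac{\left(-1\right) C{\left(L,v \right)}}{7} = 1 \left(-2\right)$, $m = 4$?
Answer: $\frac{14641}{25} \approx 585.64$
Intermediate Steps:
$C{\left(L,v \right)} = 14$ ($C{\left(L,v \right)} = - 7 \cdot 1 \left(-2\right) = \left(-7\right) \left(-2\right) = 14$)
$O{\left(X \right)} = \frac{-2 + X}{4 + X}$ ($O{\left(X \right)} = \frac{X - 2}{X + 4} = \frac{-2 + X}{4 + X}$)
$d{\left(H \right)} = -25$
$\left(d{\left(3 \right)} + O{\left(C{\left(1,2 \right)} - -12 \right)}\right)^{2} = \left(-25 + \frac{-2 + \left(14 - -12\right)}{4 + \left(14 - -12\right)}\right)^{2} = \left(-25 + \frac{-2 + \left(14 + 12\right)}{4 + \left(14 + 12\right)}\right)^{2} = \left(-25 + \frac{-2 + 26}{4 + 26}\right)^{2} = \left(-25 + \frac{1}{30} \cdot 24\right)^{2} = \left(-25 + \frac{4}{5}\right)^{2} = \left(- \frac{121}{5}\right)^{2} = \frac{14641}{25}$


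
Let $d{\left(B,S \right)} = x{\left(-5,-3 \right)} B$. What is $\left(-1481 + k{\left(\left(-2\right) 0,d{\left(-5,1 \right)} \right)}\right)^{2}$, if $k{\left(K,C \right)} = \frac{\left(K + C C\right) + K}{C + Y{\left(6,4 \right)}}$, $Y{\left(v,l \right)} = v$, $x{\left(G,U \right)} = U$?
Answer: $\frac{105925264}{49} \approx 2.1617 \cdot 10^{6}$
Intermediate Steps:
$d{\left(B,S \right)} = - 3 B$
$k{\left(K,C \right)} = \frac{C^{2} + 2 K}{6 + C}$ ($k{\left(K,C \right)} = \frac{\left(K + C C\right) + K}{C + 6} = \frac{\left(K + C^{2}\right) + K}{6 + C} = \frac{C^{2} + 2 K}{6 + C}$)
$\left(-1481 + k{\left(\left(-2\right) 0,d{\left(-5,1 \right)} \right)}\right)^{2} = \left(-1481 + \frac{\left(\left(-3\right) \left(-5\right)\right)^{2} + 2 \left(\left(-2\right) 0\right)}{6 - -15}\right)^{2} = \left(-1481 + \frac{15^{2} + 2 \cdot 0}{6 + 15}\right)^{2} = \left(-1481 + \frac{225 + 0}{21}\right)^{2} = \left(-1481 + \frac{1}{21} \cdot 225\right)^{2} = \left(-1481 + \frac{75}{7}\right)^{2} = \left(- \frac{10292}{7}\right)^{2} = \frac{105925264}{49}$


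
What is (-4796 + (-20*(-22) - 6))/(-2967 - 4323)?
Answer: 727/1215 ≈ 0.59835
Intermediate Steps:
(-4796 + (-20*(-22) - 6))/(-2967 - 4323) = (-4796 + (440 - 6))/(-7290) = (-4796 + 434)*(-1/7290) = -4362*(-1/7290) = 727/1215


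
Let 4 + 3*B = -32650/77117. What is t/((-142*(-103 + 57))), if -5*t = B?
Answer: 56853/1259320610 ≈ 4.5146e-5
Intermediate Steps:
B = -113706/77117 (B = -4/3 + (-32650/77117)/3 = -4/3 + (-32650*1/77117)/3 = -4/3 + (1/3)*(-32650/77117) = -4/3 - 32650/231351 = -113706/77117 ≈ -1.4745)
t = 113706/385585 (t = -1/5*(-113706/77117) = 113706/385585 ≈ 0.29489)
t/((-142*(-103 + 57))) = 113706/(385585*((-142*(-103 + 57)))) = 113706/(385585*((-142*(-46)))) = (113706/385585)/6532 = (113706/385585)*(1/6532) = 56853/1259320610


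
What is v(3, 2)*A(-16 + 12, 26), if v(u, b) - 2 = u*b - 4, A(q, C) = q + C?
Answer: 88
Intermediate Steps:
A(q, C) = C + q
v(u, b) = -2 + b*u (v(u, b) = 2 + (u*b - 4) = 2 + (b*u - 4) = 2 + (-4 + b*u) = -2 + b*u)
v(3, 2)*A(-16 + 12, 26) = (-2 + 2*3)*(26 + (-16 + 12)) = (-2 + 6)*(26 - 4) = 4*22 = 88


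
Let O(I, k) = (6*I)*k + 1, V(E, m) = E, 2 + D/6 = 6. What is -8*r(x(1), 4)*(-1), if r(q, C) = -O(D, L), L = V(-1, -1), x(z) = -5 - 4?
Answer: 1144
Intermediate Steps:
D = 24 (D = -12 + 6*6 = -12 + 36 = 24)
x(z) = -9
L = -1
O(I, k) = 1 + 6*I*k (O(I, k) = 6*I*k + 1 = 1 + 6*I*k)
r(q, C) = 143 (r(q, C) = -(1 + 6*24*(-1)) = -(1 - 144) = -1*(-143) = 143)
-8*r(x(1), 4)*(-1) = -8*143*(-1) = -1144*(-1) = 1144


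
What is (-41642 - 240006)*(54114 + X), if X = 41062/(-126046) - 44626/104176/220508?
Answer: -689532620761290203051595/45241929889262 ≈ -1.5241e+10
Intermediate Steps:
X = -235816791106023/723870878228192 (X = 41062*(-1/126046) - 44626*1/104176*(1/220508) = -20531/63023 - 22313/52088*1/220508 = -20531/63023 - 22313/11485820704 = -235816791106023/723870878228192 ≈ -0.32577)
(-41642 - 240006)*(54114 + X) = (-41642 - 240006)*(54114 - 235816791106023/723870878228192) = -281648*39171312887649275865/723870878228192 = -689532620761290203051595/45241929889262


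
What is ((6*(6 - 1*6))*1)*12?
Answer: 0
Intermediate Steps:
((6*(6 - 1*6))*1)*12 = ((6*(6 - 6))*1)*12 = ((6*0)*1)*12 = (0*1)*12 = 0*12 = 0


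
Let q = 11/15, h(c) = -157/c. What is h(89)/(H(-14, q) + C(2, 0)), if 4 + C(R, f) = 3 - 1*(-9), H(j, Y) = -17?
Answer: 157/801 ≈ 0.19600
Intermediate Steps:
q = 11/15 (q = 11*(1/15) = 11/15 ≈ 0.73333)
C(R, f) = 8 (C(R, f) = -4 + (3 - 1*(-9)) = -4 + (3 + 9) = -4 + 12 = 8)
h(89)/(H(-14, q) + C(2, 0)) = (-157/89)/(-17 + 8) = -157*1/89/(-9) = -157/89*(-⅑) = 157/801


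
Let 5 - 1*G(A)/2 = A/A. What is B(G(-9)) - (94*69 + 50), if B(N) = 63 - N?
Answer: -6481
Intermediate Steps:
G(A) = 8 (G(A) = 10 - 2*A/A = 10 - 2*1 = 10 - 2 = 8)
B(G(-9)) - (94*69 + 50) = (63 - 1*8) - (94*69 + 50) = (63 - 8) - (6486 + 50) = 55 - 1*6536 = 55 - 6536 = -6481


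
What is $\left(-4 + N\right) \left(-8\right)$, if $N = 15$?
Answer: $-88$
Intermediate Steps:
$\left(-4 + N\right) \left(-8\right) = \left(-4 + 15\right) \left(-8\right) = 11 \left(-8\right) = -88$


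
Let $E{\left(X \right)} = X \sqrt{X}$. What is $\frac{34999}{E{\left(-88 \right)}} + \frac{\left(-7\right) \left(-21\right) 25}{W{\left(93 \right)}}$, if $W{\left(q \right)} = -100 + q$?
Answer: $-525 + \frac{34999 i \sqrt{22}}{3872} \approx -525.0 + 42.397 i$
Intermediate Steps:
$E{\left(X \right)} = X^{\frac{3}{2}}$
$\frac{34999}{E{\left(-88 \right)}} + \frac{\left(-7\right) \left(-21\right) 25}{W{\left(93 \right)}} = \frac{34999}{\left(-88\right)^{\frac{3}{2}}} + \frac{\left(-7\right) \left(-21\right) 25}{-100 + 93} = \frac{34999}{\left(-176\right) i \sqrt{22}} + \frac{147 \cdot 25}{-7} = 34999 \frac{i \sqrt{22}}{3872} + 3675 \left(- \frac{1}{7}\right) = \frac{34999 i \sqrt{22}}{3872} - 525 = -525 + \frac{34999 i \sqrt{22}}{3872}$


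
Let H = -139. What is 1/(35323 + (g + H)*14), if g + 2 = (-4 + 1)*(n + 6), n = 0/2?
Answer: 1/33097 ≈ 3.0214e-5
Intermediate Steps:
n = 0 (n = 0*(½) = 0)
g = -20 (g = -2 + (-4 + 1)*(0 + 6) = -2 - 3*6 = -2 - 18 = -20)
1/(35323 + (g + H)*14) = 1/(35323 + (-20 - 139)*14) = 1/(35323 - 159*14) = 1/(35323 - 2226) = 1/33097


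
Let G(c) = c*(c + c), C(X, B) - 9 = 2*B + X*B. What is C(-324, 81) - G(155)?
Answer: -74123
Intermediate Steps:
C(X, B) = 9 + 2*B + B*X (C(X, B) = 9 + (2*B + X*B) = 9 + (2*B + B*X) = 9 + 2*B + B*X)
G(c) = 2*c² (G(c) = c*(2*c) = 2*c²)
C(-324, 81) - G(155) = (9 + 2*81 + 81*(-324)) - 2*155² = (9 + 162 - 26244) - 2*24025 = -26073 - 1*48050 = -26073 - 48050 = -74123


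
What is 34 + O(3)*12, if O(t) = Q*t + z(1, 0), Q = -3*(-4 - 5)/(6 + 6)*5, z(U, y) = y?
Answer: 439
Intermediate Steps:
Q = 45/4 (Q = -(-27)/12*5 = -3*(-¾)*5 = (9/4)*5 = 45/4 ≈ 11.250)
O(t) = 45*t/4 (O(t) = 45*t/4 + 0 = 45*t/4)
34 + O(3)*12 = 34 + ((45/4)*3)*12 = 34 + (135/4)*12 = 34 + 405 = 439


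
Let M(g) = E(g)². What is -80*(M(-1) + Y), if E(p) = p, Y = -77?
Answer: 6080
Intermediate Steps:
M(g) = g²
-80*(M(-1) + Y) = -80*((-1)² - 77) = -80*(1 - 77) = -80*(-76) = 6080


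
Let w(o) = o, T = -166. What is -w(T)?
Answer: 166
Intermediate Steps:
-w(T) = -1*(-166) = 166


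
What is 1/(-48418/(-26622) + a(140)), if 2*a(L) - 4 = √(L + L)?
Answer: -676611441/9818999909 + 177182721*√70/9818999909 ≈ 0.082066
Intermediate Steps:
a(L) = 2 + √2*√L/2 (a(L) = 2 + √(L + L)/2 = 2 + √(2*L)/2 = 2 + (√2*√L)/2 = 2 + √2*√L/2)
1/(-48418/(-26622) + a(140)) = 1/(-48418/(-26622) + (2 + √2*√140/2)) = 1/(-48418*(-1/26622) + (2 + √2*(2*√35)/2)) = 1/(24209/13311 + (2 + √70)) = 1/(50831/13311 + √70)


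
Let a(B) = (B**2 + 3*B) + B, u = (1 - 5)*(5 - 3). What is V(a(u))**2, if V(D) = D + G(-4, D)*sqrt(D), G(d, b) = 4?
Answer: 1536 + 1024*sqrt(2) ≈ 2984.2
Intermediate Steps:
u = -8 (u = -4*2 = -8)
a(B) = B**2 + 4*B
V(D) = D + 4*sqrt(D)
V(a(u))**2 = (-8*(4 - 8) + 4*sqrt(-8*(4 - 8)))**2 = (-8*(-4) + 4*sqrt(-8*(-4)))**2 = (32 + 4*sqrt(32))**2 = (32 + 4*(4*sqrt(2)))**2 = (32 + 16*sqrt(2))**2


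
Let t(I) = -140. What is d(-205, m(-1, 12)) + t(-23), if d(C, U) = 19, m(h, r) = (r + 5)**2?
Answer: -121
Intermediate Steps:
m(h, r) = (5 + r)**2
d(-205, m(-1, 12)) + t(-23) = 19 - 140 = -121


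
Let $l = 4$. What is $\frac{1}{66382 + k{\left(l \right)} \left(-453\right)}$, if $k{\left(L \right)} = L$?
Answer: $\frac{1}{64570} \approx 1.5487 \cdot 10^{-5}$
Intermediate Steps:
$\frac{1}{66382 + k{\left(l \right)} \left(-453\right)} = \frac{1}{66382 + 4 \left(-453\right)} = \frac{1}{66382 - 1812} = \frac{1}{64570}$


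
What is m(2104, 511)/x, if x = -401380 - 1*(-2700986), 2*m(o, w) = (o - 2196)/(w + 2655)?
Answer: -23/3640276298 ≈ -6.3182e-9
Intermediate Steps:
m(o, w) = (-2196 + o)/(2*(2655 + w)) (m(o, w) = ((o - 2196)/(w + 2655))/2 = ((-2196 + o)/(2655 + w))/2 = (-2196 + o)/(2*(2655 + w)))
x = 2299606 (x = -401380 + 2700986 = 2299606)
m(2104, 511)/x = ((-2196 + 2104)/(2*(2655 + 511)))/2299606 = ((1/2)*(-92)/3166)*(1/2299606) = ((1/2)*(1/3166)*(-92))*(1/2299606) = -23/1583*1/2299606 = -23/3640276298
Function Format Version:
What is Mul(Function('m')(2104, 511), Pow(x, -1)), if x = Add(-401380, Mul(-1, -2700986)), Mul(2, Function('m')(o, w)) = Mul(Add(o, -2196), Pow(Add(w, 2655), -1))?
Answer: Rational(-23, 3640276298) ≈ -6.3182e-9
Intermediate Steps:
Function('m')(o, w) = Mul(Rational(1, 2), Pow(Add(2655, w), -1), Add(-2196, o)) (Function('m')(o, w) = Mul(Rational(1, 2), Mul(Add(o, -2196), Pow(Add(w, 2655), -1))) = Mul(Rational(1, 2), Mul(Add(-2196, o), Pow(Add(2655, w), -1))) = Mul(Rational(1, 2), Mul(Pow(Add(2655, w), -1), Add(-2196, o))) = Mul(Rational(1, 2), Pow(Add(2655, w), -1), Add(-2196, o)))
x = 2299606 (x = Add(-401380, 2700986) = 2299606)
Mul(Function('m')(2104, 511), Pow(x, -1)) = Mul(Mul(Rational(1, 2), Pow(Add(2655, 511), -1), Add(-2196, 2104)), Pow(2299606, -1)) = Mul(Mul(Rational(1, 2), Pow(3166, -1), -92), Rational(1, 2299606)) = Mul(Mul(Rational(1, 2), Rational(1, 3166), -92), Rational(1, 2299606)) = Mul(Rational(-23, 1583), Rational(1, 2299606)) = Rational(-23, 3640276298)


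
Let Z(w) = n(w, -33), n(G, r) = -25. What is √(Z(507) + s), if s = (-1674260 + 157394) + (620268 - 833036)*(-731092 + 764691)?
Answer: I*√7150308923 ≈ 84560.0*I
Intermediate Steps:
Z(w) = -25
s = -7150308898 (s = -1516866 - 212768*33599 = -1516866 - 7148792032 = -7150308898)
√(Z(507) + s) = √(-25 - 7150308898) = √(-7150308923) = I*√7150308923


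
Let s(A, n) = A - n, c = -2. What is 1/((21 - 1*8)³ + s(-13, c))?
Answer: 1/2186 ≈ 0.00045746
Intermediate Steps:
1/((21 - 1*8)³ + s(-13, c)) = 1/((21 - 1*8)³ + (-13 - 1*(-2))) = 1/((21 - 8)³ + (-13 + 2)) = 1/(13³ - 11) = 1/(2197 - 11) = 1/2186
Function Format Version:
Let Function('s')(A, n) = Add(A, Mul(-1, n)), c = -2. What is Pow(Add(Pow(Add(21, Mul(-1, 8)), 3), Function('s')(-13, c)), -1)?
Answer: Rational(1, 2186) ≈ 0.00045746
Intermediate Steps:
Pow(Add(Pow(Add(21, Mul(-1, 8)), 3), Function('s')(-13, c)), -1) = Pow(Add(Pow(Add(21, Mul(-1, 8)), 3), Add(-13, Mul(-1, -2))), -1) = Pow(Add(Pow(Add(21, -8), 3), Add(-13, 2)), -1) = Pow(Add(Pow(13, 3), -11), -1) = Pow(Add(2197, -11), -1) = Pow(2186, -1) = Rational(1, 2186)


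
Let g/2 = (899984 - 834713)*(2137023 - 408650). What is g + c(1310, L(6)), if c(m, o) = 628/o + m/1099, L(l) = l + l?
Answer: 743886509319775/3297 ≈ 2.2563e+11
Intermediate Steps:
g = 225625268166 (g = 2*((899984 - 834713)*(2137023 - 408650)) = 2*(65271*1728373) = 2*112812634083 = 225625268166)
L(l) = 2*l
c(m, o) = 628/o + m/1099 (c(m, o) = 628/o + m*(1/1099) = 628/o + m/1099)
g + c(1310, L(6)) = 225625268166 + (628/((2*6)) + (1/1099)*1310) = 225625268166 + (628/12 + 1310/1099) = 225625268166 + (628*(1/12) + 1310/1099) = 225625268166 + (157/3 + 1310/1099) = 225625268166 + 176473/3297 = 743886509319775/3297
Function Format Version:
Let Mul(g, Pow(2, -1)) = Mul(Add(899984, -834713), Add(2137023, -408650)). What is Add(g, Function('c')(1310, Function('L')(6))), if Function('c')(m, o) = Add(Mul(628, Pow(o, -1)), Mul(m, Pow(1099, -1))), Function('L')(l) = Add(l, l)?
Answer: Rational(743886509319775, 3297) ≈ 2.2563e+11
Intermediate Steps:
g = 225625268166 (g = Mul(2, Mul(Add(899984, -834713), Add(2137023, -408650))) = Mul(2, Mul(65271, 1728373)) = Mul(2, 112812634083) = 225625268166)
Function('L')(l) = Mul(2, l)
Function('c')(m, o) = Add(Mul(628, Pow(o, -1)), Mul(Rational(1, 1099), m)) (Function('c')(m, o) = Add(Mul(628, Pow(o, -1)), Mul(m, Rational(1, 1099))) = Add(Mul(628, Pow(o, -1)), Mul(Rational(1, 1099), m)))
Add(g, Function('c')(1310, Function('L')(6))) = Add(225625268166, Add(Mul(628, Pow(Mul(2, 6), -1)), Mul(Rational(1, 1099), 1310))) = Add(225625268166, Add(Mul(628, Pow(12, -1)), Rational(1310, 1099))) = Add(225625268166, Add(Mul(628, Rational(1, 12)), Rational(1310, 1099))) = Add(225625268166, Add(Rational(157, 3), Rational(1310, 1099))) = Add(225625268166, Rational(176473, 3297)) = Rational(743886509319775, 3297)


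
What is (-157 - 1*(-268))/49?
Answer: 111/49 ≈ 2.2653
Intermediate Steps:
(-157 - 1*(-268))/49 = (-157 + 268)*(1/49) = 111*(1/49) = 111/49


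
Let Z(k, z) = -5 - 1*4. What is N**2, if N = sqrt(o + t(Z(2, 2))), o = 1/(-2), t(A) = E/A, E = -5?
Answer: 1/18 ≈ 0.055556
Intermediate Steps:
Z(k, z) = -9 (Z(k, z) = -5 - 4 = -9)
t(A) = -5/A
o = -1/2 ≈ -0.50000
N = sqrt(2)/6 (N = sqrt(-1/2 - 5/(-9)) = sqrt(-1/2 - 5*(-1/9)) = sqrt(-1/2 + 5/9) = sqrt(1/18) = sqrt(2)/6 ≈ 0.23570)
N**2 = (sqrt(2)/6)**2 = 1/18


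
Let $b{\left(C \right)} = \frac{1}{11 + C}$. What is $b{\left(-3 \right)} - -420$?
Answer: $\frac{3361}{8} \approx 420.13$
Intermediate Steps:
$b{\left(-3 \right)} - -420 = \frac{1}{11 - 3} - -420 = \frac{1}{8} + 420 = \frac{3361}{8}$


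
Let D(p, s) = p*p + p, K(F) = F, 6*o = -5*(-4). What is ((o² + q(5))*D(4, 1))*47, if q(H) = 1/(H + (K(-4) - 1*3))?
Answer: 89770/9 ≈ 9974.4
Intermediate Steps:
o = 10/3 (o = (-5*(-4))/6 = (⅙)*20 = 10/3 ≈ 3.3333)
D(p, s) = p + p² (D(p, s) = p² + p = p + p²)
q(H) = 1/(-7 + H) (q(H) = 1/(H + (-4 - 1*3)) = 1/(H + (-4 - 3)) = 1/(H - 7) = 1/(-7 + H))
((o² + q(5))*D(4, 1))*47 = (((10/3)² + 1/(-7 + 5))*(4*(1 + 4)))*47 = ((100/9 + 1/(-2))*(4*5))*47 = ((100/9 - ½)*20)*47 = ((191/18)*20)*47 = (1910/9)*47 = 89770/9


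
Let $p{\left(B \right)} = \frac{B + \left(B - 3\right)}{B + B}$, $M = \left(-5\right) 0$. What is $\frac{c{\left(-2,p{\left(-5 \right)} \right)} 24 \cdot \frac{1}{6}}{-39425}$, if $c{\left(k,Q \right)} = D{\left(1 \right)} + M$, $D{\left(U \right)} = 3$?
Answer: $- \frac{12}{39425} \approx -0.00030438$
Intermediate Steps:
$M = 0$
$p{\left(B \right)} = \frac{-3 + 2 B}{2 B}$ ($p{\left(B \right)} = \frac{B + \left(-3 + B\right)}{2 B} = \left(-3 + 2 B\right) \frac{1}{2 B} = \frac{-3 + 2 B}{2 B}$)
$c{\left(k,Q \right)} = 3$ ($c{\left(k,Q \right)} = 3 + 0 = 3$)
$\frac{c{\left(-2,p{\left(-5 \right)} \right)} 24 \cdot \frac{1}{6}}{-39425} = \frac{3 \cdot 24 \cdot \frac{1}{6}}{-39425} = 72 \cdot \frac{1}{6} \left(- \frac{1}{39425}\right) = 12 \left(- \frac{1}{39425}\right) = - \frac{12}{39425}$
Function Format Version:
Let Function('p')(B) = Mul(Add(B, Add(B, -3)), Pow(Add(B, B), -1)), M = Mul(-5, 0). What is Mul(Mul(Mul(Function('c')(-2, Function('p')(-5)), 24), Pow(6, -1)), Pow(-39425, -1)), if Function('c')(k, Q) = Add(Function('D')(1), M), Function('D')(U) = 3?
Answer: Rational(-12, 39425) ≈ -0.00030438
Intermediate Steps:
M = 0
Function('p')(B) = Mul(Rational(1, 2), Pow(B, -1), Add(-3, Mul(2, B))) (Function('p')(B) = Mul(Add(B, Add(-3, B)), Pow(Mul(2, B), -1)) = Mul(Add(-3, Mul(2, B)), Mul(Rational(1, 2), Pow(B, -1))) = Mul(Rational(1, 2), Pow(B, -1), Add(-3, Mul(2, B))))
Function('c')(k, Q) = 3 (Function('c')(k, Q) = Add(3, 0) = 3)
Mul(Mul(Mul(Function('c')(-2, Function('p')(-5)), 24), Pow(6, -1)), Pow(-39425, -1)) = Mul(Mul(Mul(3, 24), Pow(6, -1)), Pow(-39425, -1)) = Mul(Mul(72, Rational(1, 6)), Rational(-1, 39425)) = Mul(12, Rational(-1, 39425)) = Rational(-12, 39425)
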